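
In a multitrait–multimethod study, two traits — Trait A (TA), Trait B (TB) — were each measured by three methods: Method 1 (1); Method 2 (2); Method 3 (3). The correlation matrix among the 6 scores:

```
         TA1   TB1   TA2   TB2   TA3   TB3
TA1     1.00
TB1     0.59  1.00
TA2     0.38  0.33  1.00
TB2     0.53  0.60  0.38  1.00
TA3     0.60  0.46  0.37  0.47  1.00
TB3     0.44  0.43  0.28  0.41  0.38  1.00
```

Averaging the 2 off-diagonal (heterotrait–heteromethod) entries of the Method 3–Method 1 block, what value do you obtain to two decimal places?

0.45

HTHM values (method 3 × method 1): 0.46, 0.44; mean = 0.90/2 = 0.45.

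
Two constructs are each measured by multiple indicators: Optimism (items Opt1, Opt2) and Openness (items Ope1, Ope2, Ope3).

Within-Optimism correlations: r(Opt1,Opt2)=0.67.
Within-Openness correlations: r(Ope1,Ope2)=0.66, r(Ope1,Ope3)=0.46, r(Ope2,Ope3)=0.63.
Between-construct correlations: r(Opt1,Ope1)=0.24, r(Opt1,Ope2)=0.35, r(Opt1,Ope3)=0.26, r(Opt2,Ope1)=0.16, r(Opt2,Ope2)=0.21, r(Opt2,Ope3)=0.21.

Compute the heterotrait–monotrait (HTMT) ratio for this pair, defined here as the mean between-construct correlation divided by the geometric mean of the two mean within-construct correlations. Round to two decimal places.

0.38

Mean between = 1.43/6 = 0.2383.
Mean within-Opt = 0.67/1 = 0.6700; mean within-Ope = 1.75/3 = 0.5833.
Geometric mean = √(0.6700 × 0.5833) = 0.6251.
HTMT = 0.2383 / 0.6251 = 0.38.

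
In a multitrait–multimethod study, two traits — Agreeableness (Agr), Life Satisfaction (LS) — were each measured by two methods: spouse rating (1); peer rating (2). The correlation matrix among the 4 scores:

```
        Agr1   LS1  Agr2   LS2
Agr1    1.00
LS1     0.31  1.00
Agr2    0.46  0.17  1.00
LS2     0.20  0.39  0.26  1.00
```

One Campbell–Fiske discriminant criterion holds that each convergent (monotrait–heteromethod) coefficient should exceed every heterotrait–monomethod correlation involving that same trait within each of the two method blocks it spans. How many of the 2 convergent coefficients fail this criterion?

0

Convergent coefficients and their comparison sets:
Agr (methods 1·2): 0.46 vs {0.31, 0.26} → pass.
LS (methods 1·2): 0.39 vs {0.31, 0.26} → pass.
0 of 2 fail.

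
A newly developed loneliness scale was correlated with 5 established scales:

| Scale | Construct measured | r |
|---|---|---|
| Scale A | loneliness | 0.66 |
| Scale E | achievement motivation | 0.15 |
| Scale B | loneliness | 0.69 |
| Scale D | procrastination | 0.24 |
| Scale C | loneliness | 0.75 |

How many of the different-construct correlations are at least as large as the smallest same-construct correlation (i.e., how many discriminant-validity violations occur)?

Convergent (same construct = loneliness): Scale A, Scale B, Scale C.
Smallest convergent = 0.66. Discriminant values: 0.15, 0.24; count ≥ 0.66 → 0.

0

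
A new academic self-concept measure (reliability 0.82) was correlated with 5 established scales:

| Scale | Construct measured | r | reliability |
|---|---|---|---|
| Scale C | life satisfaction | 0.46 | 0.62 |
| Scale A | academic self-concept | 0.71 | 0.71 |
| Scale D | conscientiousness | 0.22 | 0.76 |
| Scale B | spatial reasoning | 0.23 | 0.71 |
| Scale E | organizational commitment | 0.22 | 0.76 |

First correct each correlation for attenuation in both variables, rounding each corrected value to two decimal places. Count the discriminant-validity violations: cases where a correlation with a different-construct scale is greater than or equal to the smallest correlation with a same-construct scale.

0

Disattenuated r (r / √(r_scale · r_new)):
  Scale C (disc): 0.46 / √(0.62·0.82) = 0.65
  Scale A (conv): 0.71 / √(0.71·0.82) = 0.93
  Scale D (disc): 0.22 / √(0.76·0.82) = 0.28
  Scale B (disc): 0.23 / √(0.71·0.82) = 0.30
  Scale E (disc): 0.22 / √(0.76·0.82) = 0.28
Smallest convergent = 0.93. Discriminant values: 0.65, 0.28, 0.30, 0.28; count ≥ 0.93 → 0.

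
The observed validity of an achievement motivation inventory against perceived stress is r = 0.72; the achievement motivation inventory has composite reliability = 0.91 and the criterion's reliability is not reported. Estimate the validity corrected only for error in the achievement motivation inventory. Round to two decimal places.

Single correction: r_c = r_obs / √r_xx = 0.72 / √0.91 = 0.72 / 0.9539 ≈ 0.75.

0.75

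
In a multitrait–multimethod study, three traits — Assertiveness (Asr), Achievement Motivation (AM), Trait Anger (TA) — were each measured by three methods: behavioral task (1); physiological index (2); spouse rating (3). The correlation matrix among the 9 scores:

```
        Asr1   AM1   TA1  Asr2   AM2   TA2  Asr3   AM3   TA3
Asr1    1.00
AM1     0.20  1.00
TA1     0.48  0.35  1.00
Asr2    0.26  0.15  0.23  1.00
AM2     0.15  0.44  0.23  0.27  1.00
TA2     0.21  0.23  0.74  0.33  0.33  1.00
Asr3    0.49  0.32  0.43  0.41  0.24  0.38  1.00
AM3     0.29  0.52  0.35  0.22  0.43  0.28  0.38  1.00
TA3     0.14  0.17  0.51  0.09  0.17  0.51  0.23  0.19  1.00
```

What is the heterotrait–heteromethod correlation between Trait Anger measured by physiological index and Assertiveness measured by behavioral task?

0.21

Different traits and methods: r(TA2, Asr1) = 0.21.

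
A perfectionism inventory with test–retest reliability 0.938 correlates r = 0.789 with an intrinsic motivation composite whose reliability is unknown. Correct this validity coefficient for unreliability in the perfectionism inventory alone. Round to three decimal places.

Single correction: r_c = r_obs / √r_xx = 0.789 / √0.938 = 0.789 / 0.9685 ≈ 0.815.

0.815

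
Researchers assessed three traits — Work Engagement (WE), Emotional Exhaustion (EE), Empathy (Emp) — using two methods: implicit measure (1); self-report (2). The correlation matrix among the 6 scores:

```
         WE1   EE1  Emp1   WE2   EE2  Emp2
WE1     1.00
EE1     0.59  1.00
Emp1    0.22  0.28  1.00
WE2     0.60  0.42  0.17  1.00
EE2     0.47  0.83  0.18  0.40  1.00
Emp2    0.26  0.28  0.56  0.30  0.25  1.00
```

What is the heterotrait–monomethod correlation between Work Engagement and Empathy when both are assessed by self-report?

Different traits, same method: r(WE2, Emp2) = 0.30.

0.30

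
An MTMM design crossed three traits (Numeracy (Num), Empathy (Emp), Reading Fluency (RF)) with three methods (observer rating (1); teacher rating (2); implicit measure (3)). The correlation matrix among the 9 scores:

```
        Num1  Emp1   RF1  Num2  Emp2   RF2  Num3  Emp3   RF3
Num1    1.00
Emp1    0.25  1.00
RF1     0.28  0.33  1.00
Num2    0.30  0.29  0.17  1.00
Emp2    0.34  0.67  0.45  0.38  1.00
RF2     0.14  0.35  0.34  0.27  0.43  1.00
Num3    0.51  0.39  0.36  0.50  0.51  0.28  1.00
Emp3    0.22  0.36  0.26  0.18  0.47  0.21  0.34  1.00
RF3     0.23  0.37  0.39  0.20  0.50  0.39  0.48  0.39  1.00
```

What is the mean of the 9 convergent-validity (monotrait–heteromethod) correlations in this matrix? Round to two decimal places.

0.44

Convergent values: 0.30, 0.51, 0.50, 0.67, 0.36, 0.47, 0.34, 0.39, 0.39; mean = 3.93/9 = 0.44.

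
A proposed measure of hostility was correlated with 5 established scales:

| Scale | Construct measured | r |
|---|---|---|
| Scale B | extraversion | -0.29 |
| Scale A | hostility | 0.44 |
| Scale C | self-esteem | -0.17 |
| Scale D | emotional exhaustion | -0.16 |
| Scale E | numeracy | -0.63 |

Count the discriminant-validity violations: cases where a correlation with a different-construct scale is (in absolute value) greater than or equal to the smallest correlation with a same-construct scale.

Convergent (same construct = hostility): Scale A.
Smallest convergent = 0.44. Discriminant |r|: 0.29, 0.17, 0.16, 0.63; count ≥ 0.44 → 1.

1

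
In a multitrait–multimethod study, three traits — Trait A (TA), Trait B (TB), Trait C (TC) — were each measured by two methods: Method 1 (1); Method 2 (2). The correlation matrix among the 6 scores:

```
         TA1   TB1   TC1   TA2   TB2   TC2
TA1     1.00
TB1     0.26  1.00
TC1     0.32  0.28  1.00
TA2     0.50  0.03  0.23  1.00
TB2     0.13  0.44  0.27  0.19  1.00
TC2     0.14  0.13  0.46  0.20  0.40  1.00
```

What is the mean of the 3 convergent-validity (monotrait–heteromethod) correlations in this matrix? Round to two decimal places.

Convergent values: 0.50, 0.44, 0.46; mean = 1.40/3 = 0.47.

0.47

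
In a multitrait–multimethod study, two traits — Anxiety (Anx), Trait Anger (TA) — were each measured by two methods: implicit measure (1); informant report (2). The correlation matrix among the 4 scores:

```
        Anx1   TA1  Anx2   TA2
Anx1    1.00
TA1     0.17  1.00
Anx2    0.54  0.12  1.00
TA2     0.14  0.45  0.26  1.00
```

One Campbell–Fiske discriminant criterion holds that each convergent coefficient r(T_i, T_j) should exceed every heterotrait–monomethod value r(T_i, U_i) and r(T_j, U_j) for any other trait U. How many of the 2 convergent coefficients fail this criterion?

0

Each convergent coefficient versus the relevant comparison correlations:
Anx (methods 1·2): 0.54 vs {0.17, 0.26} → pass.
TA (methods 1·2): 0.45 vs {0.17, 0.26} → pass.
0 of 2 fail.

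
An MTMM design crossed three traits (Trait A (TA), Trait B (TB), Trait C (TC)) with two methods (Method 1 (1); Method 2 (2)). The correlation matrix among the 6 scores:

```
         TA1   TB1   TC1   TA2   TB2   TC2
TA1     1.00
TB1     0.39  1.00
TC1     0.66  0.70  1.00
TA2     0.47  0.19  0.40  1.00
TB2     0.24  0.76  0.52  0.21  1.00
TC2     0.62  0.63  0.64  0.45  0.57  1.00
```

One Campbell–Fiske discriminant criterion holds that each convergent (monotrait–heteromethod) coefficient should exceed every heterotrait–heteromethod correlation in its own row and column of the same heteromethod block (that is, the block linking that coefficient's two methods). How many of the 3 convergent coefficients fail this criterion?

1

Checking each validity diagonal entry against its comparison values:
TA (methods 1·2): 0.47 vs {0.24, 0.19, 0.62, 0.40} → fail.
TB (methods 1·2): 0.76 vs {0.19, 0.24, 0.63, 0.52} → pass.
TC (methods 1·2): 0.64 vs {0.40, 0.62, 0.52, 0.63} → pass.
1 of 3 fail.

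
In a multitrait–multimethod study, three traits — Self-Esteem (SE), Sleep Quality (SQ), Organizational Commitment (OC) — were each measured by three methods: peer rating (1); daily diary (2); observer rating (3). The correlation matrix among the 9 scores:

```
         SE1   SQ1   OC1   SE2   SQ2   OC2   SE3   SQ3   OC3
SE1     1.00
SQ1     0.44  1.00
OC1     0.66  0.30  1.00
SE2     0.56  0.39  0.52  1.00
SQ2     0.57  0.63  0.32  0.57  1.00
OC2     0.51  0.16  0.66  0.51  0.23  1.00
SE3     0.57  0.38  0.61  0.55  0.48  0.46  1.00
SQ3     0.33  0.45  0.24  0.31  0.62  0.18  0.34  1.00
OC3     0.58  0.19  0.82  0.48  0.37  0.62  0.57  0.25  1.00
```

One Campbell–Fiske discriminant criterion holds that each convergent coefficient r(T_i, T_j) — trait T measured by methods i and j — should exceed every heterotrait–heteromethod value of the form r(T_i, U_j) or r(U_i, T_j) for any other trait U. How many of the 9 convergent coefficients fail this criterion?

2

Each convergent coefficient versus the relevant comparison correlations:
SE (methods 1·2): 0.56 vs {0.57, 0.39, 0.51, 0.52} → fail.
SE (methods 1·3): 0.57 vs {0.33, 0.38, 0.58, 0.61} → fail.
SE (methods 2·3): 0.55 vs {0.31, 0.48, 0.48, 0.46} → pass.
SQ (methods 1·2): 0.63 vs {0.39, 0.57, 0.16, 0.32} → pass.
SQ (methods 1·3): 0.45 vs {0.38, 0.33, 0.19, 0.24} → pass.
SQ (methods 2·3): 0.62 vs {0.48, 0.31, 0.37, 0.18} → pass.
OC (methods 1·2): 0.66 vs {0.52, 0.51, 0.32, 0.16} → pass.
OC (methods 1·3): 0.82 vs {0.61, 0.58, 0.24, 0.19} → pass.
OC (methods 2·3): 0.62 vs {0.46, 0.48, 0.18, 0.37} → pass.
2 of 9 fail.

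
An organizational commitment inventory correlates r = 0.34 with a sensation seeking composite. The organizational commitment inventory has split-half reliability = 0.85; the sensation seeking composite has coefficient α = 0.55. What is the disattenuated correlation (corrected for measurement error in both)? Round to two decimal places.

0.50

r_true = r_obs / √(r_xx · r_yy) = 0.34 / √(0.85 × 0.55) = 0.34 / √0.4675 = 0.34 / 0.6837 ≈ 0.50.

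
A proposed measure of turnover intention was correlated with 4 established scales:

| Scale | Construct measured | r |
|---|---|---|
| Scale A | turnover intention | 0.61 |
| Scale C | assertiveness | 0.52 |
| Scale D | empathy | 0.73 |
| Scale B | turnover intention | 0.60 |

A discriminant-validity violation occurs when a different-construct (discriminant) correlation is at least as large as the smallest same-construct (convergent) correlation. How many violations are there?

Convergent (same construct = turnover intention): Scale A, Scale B.
Smallest convergent = 0.60. Discriminant values: 0.52, 0.73; count ≥ 0.60 → 1.

1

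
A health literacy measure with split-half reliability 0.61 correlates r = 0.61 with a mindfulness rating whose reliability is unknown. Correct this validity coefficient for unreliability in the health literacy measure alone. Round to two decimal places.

Single correction: r_c = r_obs / √r_xx = 0.61 / √0.61 = 0.61 / 0.7810 ≈ 0.78.

0.78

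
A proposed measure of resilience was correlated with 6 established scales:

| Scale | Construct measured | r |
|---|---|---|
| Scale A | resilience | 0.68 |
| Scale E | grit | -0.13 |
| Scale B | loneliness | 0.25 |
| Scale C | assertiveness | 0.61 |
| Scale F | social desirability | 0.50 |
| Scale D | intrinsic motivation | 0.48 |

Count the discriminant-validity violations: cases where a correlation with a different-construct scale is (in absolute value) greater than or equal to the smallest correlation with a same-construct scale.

Convergent (same construct = resilience): Scale A.
Smallest convergent = 0.68. Discriminant |r|: 0.13, 0.25, 0.61, 0.50, 0.48; count ≥ 0.68 → 0.

0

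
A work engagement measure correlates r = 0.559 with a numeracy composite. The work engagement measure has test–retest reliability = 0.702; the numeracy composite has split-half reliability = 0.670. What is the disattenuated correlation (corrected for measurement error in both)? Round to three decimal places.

0.815

r_true = r_obs / √(r_xx · r_yy) = 0.559 / √(0.702 × 0.670) = 0.559 / √0.470340 = 0.559 / 0.6858 ≈ 0.815.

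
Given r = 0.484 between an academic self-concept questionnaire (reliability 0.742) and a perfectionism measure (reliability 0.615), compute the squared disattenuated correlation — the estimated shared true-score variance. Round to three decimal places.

0.513

Disattenuated r = 0.484 / √(0.742 × 0.615) = 0.484 / 0.6755 = 0.7165.
Shared true-score variance = 0.7165² = 0.5134 ≈ 0.513.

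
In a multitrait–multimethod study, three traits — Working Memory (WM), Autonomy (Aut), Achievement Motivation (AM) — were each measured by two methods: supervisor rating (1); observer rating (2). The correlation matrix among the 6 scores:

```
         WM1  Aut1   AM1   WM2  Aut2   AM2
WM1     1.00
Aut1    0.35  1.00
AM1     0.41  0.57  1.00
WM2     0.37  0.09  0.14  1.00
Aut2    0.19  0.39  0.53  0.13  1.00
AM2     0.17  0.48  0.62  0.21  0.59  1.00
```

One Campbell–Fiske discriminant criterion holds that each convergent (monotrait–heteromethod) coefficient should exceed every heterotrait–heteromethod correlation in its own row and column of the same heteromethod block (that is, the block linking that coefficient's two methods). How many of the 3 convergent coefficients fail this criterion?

Each convergent coefficient versus the relevant comparison correlations:
WM (methods 1·2): 0.37 vs {0.19, 0.09, 0.17, 0.14} → pass.
Aut (methods 1·2): 0.39 vs {0.09, 0.19, 0.48, 0.53} → fail.
AM (methods 1·2): 0.62 vs {0.14, 0.17, 0.53, 0.48} → pass.
1 of 3 fail.

1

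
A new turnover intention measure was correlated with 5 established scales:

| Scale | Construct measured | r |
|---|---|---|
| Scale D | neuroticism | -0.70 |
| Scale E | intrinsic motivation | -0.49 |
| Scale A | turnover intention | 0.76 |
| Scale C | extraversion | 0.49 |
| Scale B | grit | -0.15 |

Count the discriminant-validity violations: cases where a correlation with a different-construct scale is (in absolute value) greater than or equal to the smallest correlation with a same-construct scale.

Convergent (same construct = turnover intention): Scale A.
Smallest convergent = 0.76. Discriminant |r|: 0.70, 0.49, 0.49, 0.15; count ≥ 0.76 → 0.

0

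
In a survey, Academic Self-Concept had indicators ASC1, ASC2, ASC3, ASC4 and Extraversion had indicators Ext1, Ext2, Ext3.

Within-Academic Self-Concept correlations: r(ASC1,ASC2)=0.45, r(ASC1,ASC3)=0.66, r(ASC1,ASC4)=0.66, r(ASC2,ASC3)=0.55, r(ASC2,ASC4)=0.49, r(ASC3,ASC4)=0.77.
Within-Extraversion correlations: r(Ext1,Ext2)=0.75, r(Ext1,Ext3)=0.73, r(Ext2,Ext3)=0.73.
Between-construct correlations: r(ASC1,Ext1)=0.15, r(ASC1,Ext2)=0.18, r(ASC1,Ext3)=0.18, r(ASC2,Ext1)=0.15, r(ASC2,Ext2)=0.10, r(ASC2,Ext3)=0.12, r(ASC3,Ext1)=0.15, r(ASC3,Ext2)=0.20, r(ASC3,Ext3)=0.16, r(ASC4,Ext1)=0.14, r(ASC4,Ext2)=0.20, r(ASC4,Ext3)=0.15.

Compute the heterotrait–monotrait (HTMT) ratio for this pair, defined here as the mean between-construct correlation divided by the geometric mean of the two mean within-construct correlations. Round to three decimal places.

Mean between = 1.88/12 = 0.1567.
Mean within-ASC = 3.58/6 = 0.5967; mean within-Ext = 2.21/3 = 0.7367.
Geometric mean = √(0.5967 × 0.7367) = 0.6630.
HTMT = 0.1567 / 0.6630 = 0.236.

0.236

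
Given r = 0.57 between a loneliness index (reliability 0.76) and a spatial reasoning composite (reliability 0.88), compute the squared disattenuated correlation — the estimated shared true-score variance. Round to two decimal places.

0.49

Disattenuated r = 0.57 / √(0.76 × 0.88) = 0.57 / 0.8178 = 0.6970.
Shared true-score variance = 0.6970² = 0.4858 ≈ 0.49.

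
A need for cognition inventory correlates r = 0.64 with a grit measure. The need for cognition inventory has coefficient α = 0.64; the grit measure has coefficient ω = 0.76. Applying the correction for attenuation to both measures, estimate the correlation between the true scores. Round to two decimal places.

0.92

r_true = r_obs / √(r_xx · r_yy) = 0.64 / √(0.64 × 0.76) = 0.64 / √0.4864 = 0.64 / 0.6974 ≈ 0.92.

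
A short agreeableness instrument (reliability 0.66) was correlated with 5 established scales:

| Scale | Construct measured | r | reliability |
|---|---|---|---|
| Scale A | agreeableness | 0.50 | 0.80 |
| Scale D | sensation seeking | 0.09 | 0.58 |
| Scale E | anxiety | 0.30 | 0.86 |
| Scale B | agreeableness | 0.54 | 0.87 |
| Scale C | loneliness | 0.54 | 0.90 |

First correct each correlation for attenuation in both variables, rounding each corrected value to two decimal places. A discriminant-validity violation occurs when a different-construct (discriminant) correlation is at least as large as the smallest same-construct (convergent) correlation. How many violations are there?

Disattenuated r (r / √(r_scale · r_new)):
  Scale A (conv): 0.50 / √(0.80·0.66) = 0.69
  Scale D (disc): 0.09 / √(0.58·0.66) = 0.15
  Scale E (disc): 0.30 / √(0.86·0.66) = 0.40
  Scale B (conv): 0.54 / √(0.87·0.66) = 0.71
  Scale C (disc): 0.54 / √(0.90·0.66) = 0.70
Smallest convergent = 0.69. Discriminant values: 0.15, 0.40, 0.70; count ≥ 0.69 → 1.

1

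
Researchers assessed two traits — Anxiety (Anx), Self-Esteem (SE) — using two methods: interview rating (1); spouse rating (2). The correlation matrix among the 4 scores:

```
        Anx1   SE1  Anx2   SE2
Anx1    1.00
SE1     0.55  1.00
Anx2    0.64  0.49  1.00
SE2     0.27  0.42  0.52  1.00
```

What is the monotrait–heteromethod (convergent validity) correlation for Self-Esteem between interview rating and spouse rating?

Same trait (SE), different methods: r(SE1, SE2) = 0.42.

0.42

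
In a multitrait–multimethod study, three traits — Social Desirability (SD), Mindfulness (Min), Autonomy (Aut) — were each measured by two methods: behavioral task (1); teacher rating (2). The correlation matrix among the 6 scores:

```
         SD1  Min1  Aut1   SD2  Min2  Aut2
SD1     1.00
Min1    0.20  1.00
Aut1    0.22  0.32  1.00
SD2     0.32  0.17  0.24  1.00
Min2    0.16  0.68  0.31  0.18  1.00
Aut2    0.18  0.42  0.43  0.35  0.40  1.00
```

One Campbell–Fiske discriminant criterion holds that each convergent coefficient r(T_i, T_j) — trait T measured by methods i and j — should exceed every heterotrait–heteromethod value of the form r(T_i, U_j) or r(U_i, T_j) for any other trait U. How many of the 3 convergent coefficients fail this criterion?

Convergent coefficients and their comparison sets:
SD (methods 1·2): 0.32 vs {0.16, 0.17, 0.18, 0.24} → pass.
Min (methods 1·2): 0.68 vs {0.17, 0.16, 0.42, 0.31} → pass.
Aut (methods 1·2): 0.43 vs {0.24, 0.18, 0.31, 0.42} → pass.
0 of 3 fail.

0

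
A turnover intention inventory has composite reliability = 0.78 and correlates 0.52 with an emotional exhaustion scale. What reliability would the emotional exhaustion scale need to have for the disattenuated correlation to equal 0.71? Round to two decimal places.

r_true = r_obs / √(r_xx · r_yy) ⇒ 0.71 = 0.52 / √(0.78 · r_yy).
√(0.78 · r_yy) = 0.52 / 0.71 = 0.7324; 0.78 · r_yy = 0.5364; r_yy = 0.5364 / 0.78 ≈ 0.69.

0.69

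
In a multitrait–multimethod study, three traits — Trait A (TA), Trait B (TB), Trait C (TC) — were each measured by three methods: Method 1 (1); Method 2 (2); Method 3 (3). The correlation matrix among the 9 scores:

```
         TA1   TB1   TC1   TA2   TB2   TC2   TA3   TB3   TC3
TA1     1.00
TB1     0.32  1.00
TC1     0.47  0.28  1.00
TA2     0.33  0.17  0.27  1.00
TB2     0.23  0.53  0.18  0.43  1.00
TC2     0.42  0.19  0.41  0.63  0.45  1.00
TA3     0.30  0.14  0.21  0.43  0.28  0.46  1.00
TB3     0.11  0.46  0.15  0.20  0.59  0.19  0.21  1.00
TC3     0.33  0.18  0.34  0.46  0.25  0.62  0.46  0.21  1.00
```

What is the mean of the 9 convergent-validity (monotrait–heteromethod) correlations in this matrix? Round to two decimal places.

Convergent values: 0.33, 0.30, 0.43, 0.53, 0.46, 0.59, 0.41, 0.34, 0.62; mean = 4.01/9 = 0.45.

0.45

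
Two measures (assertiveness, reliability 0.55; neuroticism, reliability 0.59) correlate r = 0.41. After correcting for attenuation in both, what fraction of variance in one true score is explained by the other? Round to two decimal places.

0.52

Disattenuated r = 0.41 / √(0.55 × 0.59) = 0.41 / 0.5696 = 0.7198.
Shared true-score variance = 0.7198² = 0.5181 ≈ 0.52.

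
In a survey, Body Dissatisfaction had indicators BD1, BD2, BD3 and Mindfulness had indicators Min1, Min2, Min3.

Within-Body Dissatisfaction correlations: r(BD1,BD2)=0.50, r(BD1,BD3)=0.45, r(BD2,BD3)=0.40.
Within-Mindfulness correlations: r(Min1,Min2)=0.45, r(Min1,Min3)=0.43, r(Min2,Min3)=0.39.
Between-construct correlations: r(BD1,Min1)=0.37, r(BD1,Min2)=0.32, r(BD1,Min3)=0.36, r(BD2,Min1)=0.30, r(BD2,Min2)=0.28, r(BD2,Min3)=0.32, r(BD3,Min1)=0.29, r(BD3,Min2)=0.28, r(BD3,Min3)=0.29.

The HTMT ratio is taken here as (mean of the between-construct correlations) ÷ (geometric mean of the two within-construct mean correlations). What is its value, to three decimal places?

0.715

Mean between = 2.81/9 = 0.3122.
Mean within-BD = 1.35/3 = 0.4500; mean within-Min = 1.27/3 = 0.4233.
Geometric mean = √(0.4500 × 0.4233) = 0.4364.
HTMT = 0.3122 / 0.4364 = 0.715.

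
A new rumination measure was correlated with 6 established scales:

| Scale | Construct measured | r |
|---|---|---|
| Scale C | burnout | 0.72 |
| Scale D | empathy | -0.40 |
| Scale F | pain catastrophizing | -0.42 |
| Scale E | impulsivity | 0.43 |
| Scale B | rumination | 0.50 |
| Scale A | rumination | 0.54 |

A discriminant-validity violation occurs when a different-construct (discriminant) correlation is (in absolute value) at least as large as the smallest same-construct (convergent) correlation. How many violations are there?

Convergent (same construct = rumination): Scale B, Scale A.
Smallest convergent = 0.50. Discriminant |r|: 0.72, 0.40, 0.42, 0.43; count ≥ 0.50 → 1.

1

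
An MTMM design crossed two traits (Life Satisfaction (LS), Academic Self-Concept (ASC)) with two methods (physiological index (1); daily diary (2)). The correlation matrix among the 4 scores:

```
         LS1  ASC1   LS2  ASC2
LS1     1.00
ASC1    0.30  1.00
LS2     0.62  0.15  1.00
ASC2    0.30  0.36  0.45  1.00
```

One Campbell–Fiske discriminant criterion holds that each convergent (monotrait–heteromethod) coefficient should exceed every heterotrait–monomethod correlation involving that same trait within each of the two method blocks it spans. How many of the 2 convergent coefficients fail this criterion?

Convergent coefficients and their comparison sets:
LS (methods 1·2): 0.62 vs {0.30, 0.45} → pass.
ASC (methods 1·2): 0.36 vs {0.30, 0.45} → fail.
1 of 2 fail.

1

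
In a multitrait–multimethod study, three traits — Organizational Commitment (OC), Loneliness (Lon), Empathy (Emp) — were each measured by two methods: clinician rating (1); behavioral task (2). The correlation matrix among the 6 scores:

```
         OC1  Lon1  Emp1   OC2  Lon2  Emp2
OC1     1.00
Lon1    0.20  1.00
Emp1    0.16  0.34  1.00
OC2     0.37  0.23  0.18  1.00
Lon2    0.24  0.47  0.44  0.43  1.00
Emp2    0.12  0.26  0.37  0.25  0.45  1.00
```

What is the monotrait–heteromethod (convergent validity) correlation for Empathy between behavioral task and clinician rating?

Same trait (Emp), different methods: r(Emp2, Emp1) = 0.37.

0.37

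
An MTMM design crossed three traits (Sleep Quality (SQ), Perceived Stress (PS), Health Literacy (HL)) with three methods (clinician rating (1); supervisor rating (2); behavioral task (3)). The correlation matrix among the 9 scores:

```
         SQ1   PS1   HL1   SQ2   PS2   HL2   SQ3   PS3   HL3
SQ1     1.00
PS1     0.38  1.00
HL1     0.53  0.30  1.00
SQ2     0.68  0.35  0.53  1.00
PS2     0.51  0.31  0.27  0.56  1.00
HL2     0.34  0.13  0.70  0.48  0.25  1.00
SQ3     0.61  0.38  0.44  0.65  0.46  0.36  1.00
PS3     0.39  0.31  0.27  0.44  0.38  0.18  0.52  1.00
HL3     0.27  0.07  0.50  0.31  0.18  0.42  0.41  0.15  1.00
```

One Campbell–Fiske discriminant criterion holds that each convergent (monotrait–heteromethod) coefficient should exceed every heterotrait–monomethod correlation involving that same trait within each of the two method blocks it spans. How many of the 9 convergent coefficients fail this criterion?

5

Convergent coefficients and their comparison sets:
SQ (methods 1·2): 0.68 vs {0.38, 0.56, 0.53, 0.48} → pass.
SQ (methods 1·3): 0.61 vs {0.38, 0.52, 0.53, 0.41} → pass.
SQ (methods 2·3): 0.65 vs {0.56, 0.52, 0.48, 0.41} → pass.
PS (methods 1·2): 0.31 vs {0.38, 0.56, 0.30, 0.25} → fail.
PS (methods 1·3): 0.31 vs {0.38, 0.52, 0.30, 0.15} → fail.
PS (methods 2·3): 0.38 vs {0.56, 0.52, 0.25, 0.15} → fail.
HL (methods 1·2): 0.70 vs {0.53, 0.48, 0.30, 0.25} → pass.
HL (methods 1·3): 0.50 vs {0.53, 0.41, 0.30, 0.15} → fail.
HL (methods 2·3): 0.42 vs {0.48, 0.41, 0.25, 0.15} → fail.
5 of 9 fail.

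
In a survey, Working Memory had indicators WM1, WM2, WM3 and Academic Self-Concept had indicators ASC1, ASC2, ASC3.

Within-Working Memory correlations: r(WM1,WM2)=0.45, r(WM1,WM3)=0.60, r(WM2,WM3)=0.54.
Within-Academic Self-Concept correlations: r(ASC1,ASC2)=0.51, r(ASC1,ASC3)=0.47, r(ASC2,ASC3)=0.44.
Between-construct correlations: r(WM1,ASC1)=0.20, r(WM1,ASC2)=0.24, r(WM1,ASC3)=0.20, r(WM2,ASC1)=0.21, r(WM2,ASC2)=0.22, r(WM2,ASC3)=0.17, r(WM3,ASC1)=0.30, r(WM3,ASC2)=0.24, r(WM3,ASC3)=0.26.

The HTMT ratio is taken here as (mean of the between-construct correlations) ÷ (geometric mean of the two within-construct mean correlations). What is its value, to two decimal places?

0.45

Mean heterotrait r = 2.04/9 = 0.2267.
Mean within-WM = 1.59/3 = 0.5300; mean within-ASC = 1.42/3 = 0.4733.
Geometric mean = √(0.5300 × 0.4733) = 0.5008.
HTMT = 0.2267 / 0.5008 = 0.45.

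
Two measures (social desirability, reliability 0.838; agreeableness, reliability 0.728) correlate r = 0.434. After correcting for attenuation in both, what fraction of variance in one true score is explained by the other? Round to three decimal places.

Disattenuated r = 0.434 / √(0.838 × 0.728) = 0.434 / 0.7811 = 0.5556.
Shared true-score variance = 0.5556² = 0.3087 ≈ 0.309.

0.309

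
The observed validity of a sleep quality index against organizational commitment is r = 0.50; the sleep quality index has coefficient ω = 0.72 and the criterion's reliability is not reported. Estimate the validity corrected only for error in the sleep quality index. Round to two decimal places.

0.59

Single correction: r_c = r_obs / √r_xx = 0.50 / √0.72 = 0.50 / 0.8485 ≈ 0.59.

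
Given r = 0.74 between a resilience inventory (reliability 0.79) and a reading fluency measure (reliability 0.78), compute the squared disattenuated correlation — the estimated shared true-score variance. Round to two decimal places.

Disattenuated r = 0.74 / √(0.79 × 0.78) = 0.74 / 0.7850 = 0.9427.
Shared true-score variance = 0.9427² = 0.8887 ≈ 0.89.

0.89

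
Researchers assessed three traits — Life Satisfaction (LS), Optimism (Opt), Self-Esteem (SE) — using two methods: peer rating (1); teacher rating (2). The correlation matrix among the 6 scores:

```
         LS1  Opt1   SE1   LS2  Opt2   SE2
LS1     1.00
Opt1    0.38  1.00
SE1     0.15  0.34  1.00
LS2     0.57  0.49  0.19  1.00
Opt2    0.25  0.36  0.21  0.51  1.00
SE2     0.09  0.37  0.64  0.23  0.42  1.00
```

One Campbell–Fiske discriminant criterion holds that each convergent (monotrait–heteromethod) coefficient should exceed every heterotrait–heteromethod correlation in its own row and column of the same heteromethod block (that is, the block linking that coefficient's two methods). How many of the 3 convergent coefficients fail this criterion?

Convergent coefficients and their comparison sets:
LS (methods 1·2): 0.57 vs {0.25, 0.49, 0.09, 0.19} → pass.
Opt (methods 1·2): 0.36 vs {0.49, 0.25, 0.37, 0.21} → fail.
SE (methods 1·2): 0.64 vs {0.19, 0.09, 0.21, 0.37} → pass.
1 of 3 fail.

1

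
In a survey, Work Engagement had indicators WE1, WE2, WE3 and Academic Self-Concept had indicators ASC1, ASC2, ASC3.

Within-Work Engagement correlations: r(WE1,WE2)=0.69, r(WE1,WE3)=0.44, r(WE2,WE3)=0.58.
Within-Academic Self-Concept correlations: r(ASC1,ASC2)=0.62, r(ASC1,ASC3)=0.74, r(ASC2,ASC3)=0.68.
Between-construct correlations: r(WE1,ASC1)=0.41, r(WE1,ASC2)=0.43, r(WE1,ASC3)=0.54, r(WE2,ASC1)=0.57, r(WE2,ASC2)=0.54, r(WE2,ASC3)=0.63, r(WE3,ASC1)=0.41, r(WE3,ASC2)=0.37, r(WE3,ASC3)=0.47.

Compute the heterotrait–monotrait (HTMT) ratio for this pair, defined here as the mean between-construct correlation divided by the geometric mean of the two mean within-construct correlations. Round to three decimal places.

0.780

Mean between = 4.37/9 = 0.4856.
Mean within-WE = 1.71/3 = 0.5700; mean within-ASC = 2.04/3 = 0.6800.
Geometric mean = √(0.5700 × 0.6800) = 0.6226.
HTMT = 0.4856 / 0.6226 = 0.780.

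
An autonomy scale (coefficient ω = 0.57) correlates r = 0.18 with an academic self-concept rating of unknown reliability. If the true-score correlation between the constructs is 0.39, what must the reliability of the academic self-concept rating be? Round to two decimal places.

r_true = r_obs / √(r_xx · r_yy) ⇒ 0.39 = 0.18 / √(0.57 · r_yy).
√(0.57 · r_yy) = 0.18 / 0.39 = 0.4615; 0.57 · r_yy = 0.2130; r_yy = 0.2130 / 0.57 ≈ 0.37.

0.37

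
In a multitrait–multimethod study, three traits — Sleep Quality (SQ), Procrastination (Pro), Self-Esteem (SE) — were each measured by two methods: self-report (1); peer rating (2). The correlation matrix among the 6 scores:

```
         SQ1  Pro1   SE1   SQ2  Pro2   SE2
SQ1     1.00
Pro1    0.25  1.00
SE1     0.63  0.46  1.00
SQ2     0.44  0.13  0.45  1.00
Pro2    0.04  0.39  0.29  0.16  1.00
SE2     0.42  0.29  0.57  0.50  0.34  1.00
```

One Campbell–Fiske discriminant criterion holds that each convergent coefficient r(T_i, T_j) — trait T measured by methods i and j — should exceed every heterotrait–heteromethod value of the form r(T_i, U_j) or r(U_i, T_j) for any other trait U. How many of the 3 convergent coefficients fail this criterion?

Each convergent coefficient versus the relevant comparison correlations:
SQ (methods 1·2): 0.44 vs {0.04, 0.13, 0.42, 0.45} → fail.
Pro (methods 1·2): 0.39 vs {0.13, 0.04, 0.29, 0.29} → pass.
SE (methods 1·2): 0.57 vs {0.45, 0.42, 0.29, 0.29} → pass.
1 of 3 fail.

1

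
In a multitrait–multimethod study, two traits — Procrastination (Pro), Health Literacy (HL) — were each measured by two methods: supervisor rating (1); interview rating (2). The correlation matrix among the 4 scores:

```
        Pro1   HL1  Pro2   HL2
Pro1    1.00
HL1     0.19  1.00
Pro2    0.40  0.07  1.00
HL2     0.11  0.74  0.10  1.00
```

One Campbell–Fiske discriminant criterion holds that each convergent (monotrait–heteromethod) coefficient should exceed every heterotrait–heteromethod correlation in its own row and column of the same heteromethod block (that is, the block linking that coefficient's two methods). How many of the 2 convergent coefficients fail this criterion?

0

Each convergent coefficient versus the relevant comparison correlations:
Pro (methods 1·2): 0.40 vs {0.11, 0.07} → pass.
HL (methods 1·2): 0.74 vs {0.07, 0.11} → pass.
0 of 2 fail.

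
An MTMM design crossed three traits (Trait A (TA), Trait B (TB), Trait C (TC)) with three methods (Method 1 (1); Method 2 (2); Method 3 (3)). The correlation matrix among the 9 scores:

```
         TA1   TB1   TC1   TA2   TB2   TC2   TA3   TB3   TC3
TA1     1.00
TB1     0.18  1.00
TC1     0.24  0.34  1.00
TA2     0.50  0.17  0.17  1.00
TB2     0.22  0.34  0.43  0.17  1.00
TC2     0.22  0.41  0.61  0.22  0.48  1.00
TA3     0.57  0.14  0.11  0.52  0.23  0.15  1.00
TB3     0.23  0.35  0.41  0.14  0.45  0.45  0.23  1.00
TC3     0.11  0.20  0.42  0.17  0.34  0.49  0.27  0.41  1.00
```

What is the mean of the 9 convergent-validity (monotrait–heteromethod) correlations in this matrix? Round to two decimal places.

Convergent values: 0.50, 0.57, 0.52, 0.34, 0.35, 0.45, 0.61, 0.42, 0.49; mean = 4.25/9 = 0.47.

0.47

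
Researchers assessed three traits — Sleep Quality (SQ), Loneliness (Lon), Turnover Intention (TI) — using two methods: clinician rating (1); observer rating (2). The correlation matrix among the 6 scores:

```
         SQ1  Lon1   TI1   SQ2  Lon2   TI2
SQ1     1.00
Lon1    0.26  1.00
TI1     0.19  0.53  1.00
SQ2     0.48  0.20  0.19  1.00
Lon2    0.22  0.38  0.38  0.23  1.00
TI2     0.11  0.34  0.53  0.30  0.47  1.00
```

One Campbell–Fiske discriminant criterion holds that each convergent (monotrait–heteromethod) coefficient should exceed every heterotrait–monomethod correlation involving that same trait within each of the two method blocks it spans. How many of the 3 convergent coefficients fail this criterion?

Each convergent coefficient versus the relevant comparison correlations:
SQ (methods 1·2): 0.48 vs {0.26, 0.23, 0.19, 0.30} → pass.
Lon (methods 1·2): 0.38 vs {0.26, 0.23, 0.53, 0.47} → fail.
TI (methods 1·2): 0.53 vs {0.19, 0.30, 0.53, 0.47} → fail.
2 of 3 fail.

2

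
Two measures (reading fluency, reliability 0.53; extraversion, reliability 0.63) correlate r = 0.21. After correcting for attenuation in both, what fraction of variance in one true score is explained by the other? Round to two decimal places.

Disattenuated r = 0.21 / √(0.53 × 0.63) = 0.21 / 0.5778 = 0.3634.
Shared true-score variance = 0.3634² = 0.1321 ≈ 0.13.

0.13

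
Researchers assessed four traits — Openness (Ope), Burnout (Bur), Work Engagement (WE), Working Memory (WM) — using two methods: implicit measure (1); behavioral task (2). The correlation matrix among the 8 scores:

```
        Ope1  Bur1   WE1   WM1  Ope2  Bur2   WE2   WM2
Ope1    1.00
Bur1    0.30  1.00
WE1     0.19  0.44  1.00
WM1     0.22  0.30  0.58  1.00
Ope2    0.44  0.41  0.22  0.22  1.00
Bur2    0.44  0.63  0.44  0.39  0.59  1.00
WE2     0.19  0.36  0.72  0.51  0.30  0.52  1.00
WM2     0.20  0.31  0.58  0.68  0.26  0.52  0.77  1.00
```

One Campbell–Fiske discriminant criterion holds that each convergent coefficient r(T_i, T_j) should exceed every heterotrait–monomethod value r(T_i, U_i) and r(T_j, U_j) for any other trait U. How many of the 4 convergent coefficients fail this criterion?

Each convergent coefficient versus the relevant comparison correlations:
Ope (methods 1·2): 0.44 vs {0.30, 0.59, 0.19, 0.30, 0.22, 0.26} → fail.
Bur (methods 1·2): 0.63 vs {0.30, 0.59, 0.44, 0.52, 0.30, 0.52} → pass.
WE (methods 1·2): 0.72 vs {0.19, 0.30, 0.44, 0.52, 0.58, 0.77} → fail.
WM (methods 1·2): 0.68 vs {0.22, 0.26, 0.30, 0.52, 0.58, 0.77} → fail.
3 of 4 fail.

3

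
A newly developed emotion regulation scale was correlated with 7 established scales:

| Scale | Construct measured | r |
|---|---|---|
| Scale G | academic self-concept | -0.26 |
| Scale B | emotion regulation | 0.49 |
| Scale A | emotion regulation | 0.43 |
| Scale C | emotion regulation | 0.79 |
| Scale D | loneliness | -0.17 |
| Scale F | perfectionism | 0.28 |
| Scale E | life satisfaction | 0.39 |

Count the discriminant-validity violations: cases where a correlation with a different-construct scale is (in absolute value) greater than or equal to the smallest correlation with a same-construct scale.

Convergent (same construct = emotion regulation): Scale B, Scale A, Scale C.
Smallest convergent = 0.43. Discriminant |r|: 0.26, 0.17, 0.28, 0.39; count ≥ 0.43 → 0.

0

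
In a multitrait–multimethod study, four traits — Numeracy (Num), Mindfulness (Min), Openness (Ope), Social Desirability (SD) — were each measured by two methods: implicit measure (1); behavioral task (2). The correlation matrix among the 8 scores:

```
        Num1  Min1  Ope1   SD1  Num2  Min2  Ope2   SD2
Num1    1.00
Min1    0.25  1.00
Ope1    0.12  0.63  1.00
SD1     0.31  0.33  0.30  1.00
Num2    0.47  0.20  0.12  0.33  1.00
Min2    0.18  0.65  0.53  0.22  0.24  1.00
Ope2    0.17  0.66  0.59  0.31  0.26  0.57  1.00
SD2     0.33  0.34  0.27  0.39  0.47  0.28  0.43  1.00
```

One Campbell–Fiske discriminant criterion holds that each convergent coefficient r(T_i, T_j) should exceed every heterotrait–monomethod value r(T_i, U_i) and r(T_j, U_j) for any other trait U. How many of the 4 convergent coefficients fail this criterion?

Convergent coefficients and their comparison sets:
Num (methods 1·2): 0.47 vs {0.25, 0.24, 0.12, 0.26, 0.31, 0.47} → fail.
Min (methods 1·2): 0.65 vs {0.25, 0.24, 0.63, 0.57, 0.33, 0.28} → pass.
Ope (methods 1·2): 0.59 vs {0.12, 0.26, 0.63, 0.57, 0.30, 0.43} → fail.
SD (methods 1·2): 0.39 vs {0.31, 0.47, 0.33, 0.28, 0.30, 0.43} → fail.
3 of 4 fail.

3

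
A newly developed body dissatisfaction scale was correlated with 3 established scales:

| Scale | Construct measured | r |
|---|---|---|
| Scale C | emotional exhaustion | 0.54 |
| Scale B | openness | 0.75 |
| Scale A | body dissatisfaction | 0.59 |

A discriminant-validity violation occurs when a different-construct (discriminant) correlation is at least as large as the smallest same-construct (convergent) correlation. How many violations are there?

1

Convergent (same construct = body dissatisfaction): Scale A.
Smallest convergent = 0.59. Discriminant values: 0.54, 0.75; count ≥ 0.59 → 1.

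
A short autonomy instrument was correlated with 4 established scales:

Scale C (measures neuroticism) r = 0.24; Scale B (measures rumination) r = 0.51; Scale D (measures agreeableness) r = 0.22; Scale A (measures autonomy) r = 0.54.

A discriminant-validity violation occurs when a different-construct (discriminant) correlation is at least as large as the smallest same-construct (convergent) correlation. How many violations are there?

0

Convergent (same construct = autonomy): Scale A.
Smallest convergent = 0.54. Discriminant values: 0.24, 0.51, 0.22; count ≥ 0.54 → 0.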